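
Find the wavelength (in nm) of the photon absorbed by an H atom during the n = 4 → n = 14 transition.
1587.62636 nm

First, find the transition energy using E_n = -13.6057 / n² eV:
E_4 = -13.6057 / 4² = -0.85035625000 eV
E_14 = -13.6057 / 14² = -0.06941683673 eV

Photon energy: |ΔE| = |E_14 - E_4| = 0.78093941327 eV

Convert to wavelength using E = hc/λ with hc = 1239.84 eV·nm:
λ = hc/E = 1239.84 eV·nm / 0.78093941327 eV
λ = 1587.62636 nm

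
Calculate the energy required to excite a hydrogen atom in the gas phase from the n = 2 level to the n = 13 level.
3.32 eV

The energy levels of a hydrogen-like atom are E_n = -13.6057 eV / n².

Energy at n = 2: E_2 = -13.6057 / 2² = -3.40143 eV
Energy at n = 13: E_13 = -13.6057 / 13² = -0.08051 eV

The excitation energy is the difference:
ΔE = E_13 - E_2
ΔE = -0.08051 - (-3.40143)
ΔE = 3.32 eV

Since this is positive, energy must be absorbed (photon absorption).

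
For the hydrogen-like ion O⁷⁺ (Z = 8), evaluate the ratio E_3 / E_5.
2.777778

Using E_n = -13.6057 Z² / n² eV with Z = 8:

E_3 = -13.6057 × 8² / 3² = -870.7648 / 9 = -96.751644444444 eV
E_5 = -13.6057 × 8² / 5² = -870.7648 / 25 = -34.830592000000 eV

The ratio is:
E_3/E_5 = (-96.751644444444) / (-34.830592000000)
E_3/E_5 = (-870.7648/9) / (-870.7648/25)
E_3/E_5 = 25/9
E_3/E_5 = 2.777778
(Note: the Z² factors cancel in the ratio.)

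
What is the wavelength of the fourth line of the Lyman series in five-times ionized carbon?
2.63676 nm

The lines of a series are numbered from the longest wavelength (smallest ΔE) outward; the fourth line is the transition from n = n_f + 4 to n_f.
The Lyman series has all transitions ending at n_f = 1.

For C⁵⁺ (Z = 6), the fourth line (δ-line) is the jump from n = 5 to n = 1:
E_5 = -13.6057 × 6² / 5² = -19.5922080 eV
E_1 = -13.6057 × 6² / 1² = -489.8052000 eV
ΔE = E_5 - E_1 = 470.2129920 eV

λ = hc/E = 1239.84 eV·nm / 470.2129920 eV
λ = 2.63676 nm

This is the δ-line of the Lyman series in C⁵⁺.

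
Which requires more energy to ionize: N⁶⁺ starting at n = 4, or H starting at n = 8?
N⁶⁺ at n = 4 (E = -41.667456 eV)

Using E_n = -13.6057 Z² / n² eV:

N⁶⁺ (Z = 7) at n = 4:
E = -13.6057 × 7² / 4² = -13.6057 × 49 / 16 = -41.667456250 eV

H (Z = 1) at n = 8:
E = -13.6057 × 1² / 8² = -13.6057 × 1 / 64 = -0.212589063 eV

Since -41.667456250 eV < -0.212589063 eV,
N⁶⁺ at n = 4 is more tightly bound (requires more energy to ionize).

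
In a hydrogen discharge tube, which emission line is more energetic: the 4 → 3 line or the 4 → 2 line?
4 → 2

Calculate the energy for each transition:

Transition 4 → 3:
ΔE₁ = |E_3 - E_4| = |-13.6057/3² - (-13.6057/4²)|
ΔE₁ = |-1.511744444444 - (-0.850356250000)| = 0.661388194 eV

Transition 4 → 2:
ΔE₂ = |E_2 - E_4| = |-13.6057/2² - (-13.6057/4²)|
ΔE₂ = |-3.401425000000 - (-0.850356250000)| = 2.551068750 eV

Since 2.551068750 eV > 0.661388194 eV, the transition 4 → 2 emits the more energetic photon.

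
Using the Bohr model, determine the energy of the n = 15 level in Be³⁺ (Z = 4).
-0.97 eV

For hydrogen-like ions, the energy levels scale with Z²:
E_n = -13.6057 Z² / n² eV

For Be³⁺ (Z = 4) at n = 15:
E_15 = -13.6057 × 4² / 15²
E_15 = -13.6057 × 16 / 225
E_15 = -217.6912 / 225
E_15 = -0.97 eV

The energy is 16 times more negative than hydrogen at the same n due to the stronger nuclear charge.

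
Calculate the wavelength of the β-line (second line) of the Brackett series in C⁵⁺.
72.9012 nm

The lines of a series are numbered from the longest wavelength (smallest ΔE) outward; the second line is the transition from n = n_f + 2 to n_f.
The Brackett series has all transitions ending at n_f = 4.

For C⁵⁺ (Z = 6), the second line (β-line) is the jump from n = 6 to n = 4:
E_6 = -13.6057 × 6² / 6² = -13.605700 eV
E_4 = -13.6057 × 6² / 4² = -30.612825 eV
ΔE = E_6 - E_4 = 17.007125 eV

λ = hc/E = 1239.84 eV·nm / 17.007125 eV
λ = 72.9012 nm

This is the β-line of the Brackett series in C⁵⁺.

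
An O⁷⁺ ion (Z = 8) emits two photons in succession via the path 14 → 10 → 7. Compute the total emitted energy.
13.32803 eV

The energy levels of O⁷⁺ are E_n = -13.6057 × 8² / n² eV.

First transition (14 → 10):
ΔE₁ = |E_10 - E_14|
ΔE₁ = |-8.70764800000 - (-4.44267755102)| = 4.26497045 eV

Second transition (10 → 7):
ΔE₂ = |E_7 - E_10|
ΔE₂ = |-17.77071020408 - (-8.70764800000)| = 9.06306220 eV

Total energy released:
E_total = ΔE₁ + ΔE₂ = 4.26497045 + 9.06306220 = 13.32803 eV

Note: This equals the direct transition 14 → 7: 13.32803 eV ✓
Energy is conserved regardless of the path taken.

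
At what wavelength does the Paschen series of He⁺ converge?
205.034655 nm

The series limit corresponds to the transition from n = ∞ to n = 3.
This is the highest energy (shortest wavelength) transition in the Paschen series.

E_∞ = 0 eV
E_3 = -13.6057 × 2² / 3² = -6.0469777778 eV

Energy at series limit:
ΔE = E_∞ - E_3 = 0 - (-6.0469777778) = 6.0469777778 eV
λ = hc/E = 1239.84 eV·nm / 6.0469777778 eV = 205.034655 nm

This energy equals the ionization energy from the n = 3 state of He⁺.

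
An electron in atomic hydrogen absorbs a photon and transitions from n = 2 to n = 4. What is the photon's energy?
2.55107 eV

The energy levels of a hydrogen-like atom are E_n = -13.6057 eV / n².

Energy at n = 2: E_2 = -13.6057 / 2² = -3.40142500 eV
Energy at n = 4: E_4 = -13.6057 / 4² = -0.85035625 eV

The excitation energy is the difference:
ΔE = E_4 - E_2
ΔE = -0.85035625 - (-3.40142500)
ΔE = 2.55107 eV

Since this is positive, energy must be absorbed (photon absorption).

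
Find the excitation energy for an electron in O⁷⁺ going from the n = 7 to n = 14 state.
13.328 eV

The energy levels of a hydrogen-like atom are E_n = -13.6057 Z² eV / n².

Energy at n = 7: E_7 = -13.6057 × 8² / 7² = -17.770710 eV
Energy at n = 14: E_14 = -13.6057 × 8² / 14² = -4.442678 eV

The excitation energy is the difference:
ΔE = E_14 - E_7
ΔE = -4.442678 - (-17.770710)
ΔE = 13.328 eV

Since this is positive, energy must be absorbed (photon absorption).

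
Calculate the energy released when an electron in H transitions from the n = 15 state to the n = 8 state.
0.1521 eV

The energy levels are E_n = -13.6057 eV / n².

Energy at n = 15: E_15 = -13.6057 / 15² = -0.0604698 eV
Energy at n = 8: E_8 = -13.6057 / 8² = -0.2125891 eV

For emission (electron falling to lower state), the photon energy is:
E_photon = E_15 - E_8 = |-0.0604698 - (-0.2125891)|
E_photon = 0.1521 eV

This energy is carried away by the emitted photon.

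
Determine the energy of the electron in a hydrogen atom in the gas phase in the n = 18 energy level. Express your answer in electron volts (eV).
-0.04199 eV

The energy levels of a hydrogen-like atom are given by:
E_n = -13.6057 eV / n²

For n = 18:
E_18 = -13.6057 eV / 18²
E_18 = -13.6057 eV / 324
E_18 = -0.04199 eV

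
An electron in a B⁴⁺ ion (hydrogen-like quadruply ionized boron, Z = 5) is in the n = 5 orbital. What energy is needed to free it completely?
13.605700 eV

The ionization energy is the energy needed to remove the electron completely (n → ∞).

For a hydrogen-like ion with Z = 5, E_n = -13.6057 Z² / n² eV.

At n = 5: E_5 = -13.6057 × 5² / 5² = -13.605700000 eV
At n = ∞: E_∞ = 0 eV

Ionization energy = E_∞ - E_5 = 0 - (-13.605700000) = 13.605700000 eV
Ionization energy ≈ 13.605700 eV

This is also called the binding energy of the electron in state n = 5.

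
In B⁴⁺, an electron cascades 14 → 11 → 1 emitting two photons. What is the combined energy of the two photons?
338.407 eV

The energy levels of B⁴⁺ are E_n = -13.6057 × 5² / n² eV.

First transition (14 → 11):
ΔE₁ = |E_11 - E_14|
ΔE₁ = |-2.811095041 - (-1.735420918)| = 1.075674 eV

Second transition (11 → 1):
ΔE₂ = |E_1 - E_11|
ΔE₂ = |-340.142500000 - (-2.811095041)| = 337.331405 eV

Total energy released:
E_total = ΔE₁ + ΔE₂ = 1.075674 + 337.331405 = 338.407 eV

Note: This equals the direct transition 14 → 1: 338.407 eV ✓
Energy is conserved regardless of the path taken.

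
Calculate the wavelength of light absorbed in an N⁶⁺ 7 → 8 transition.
388.81 nm

First, find the transition energy using E_n = -13.6057 Z² / n² eV:
E_7 = -13.6057 × 7² / 7² = -13.605700 eV
E_8 = -13.6057 × 7² / 8² = -10.416864 eV

Photon energy: |ΔE| = |E_8 - E_7| = 3.188836 eV

Convert to wavelength using E = hc/λ with hc = 1239.84 eV·nm:
λ = hc/E = 1239.84 eV·nm / 3.188836 eV
λ = 388.81 nm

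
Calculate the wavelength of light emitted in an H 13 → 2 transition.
373.342563 nm

First, find the transition energy using E_n = -13.6057 / n² eV:
E_13 = -13.6057 / 13² = -0.0805071006 eV
E_2 = -13.6057 / 2² = -3.4014250000 eV

Photon energy: |ΔE| = |E_2 - E_13| = 3.3209178994 eV

Convert to wavelength using E = hc/λ with hc = 1239.84 eV·nm:
λ = hc/E = 1239.84 eV·nm / 3.3209178994 eV
λ = 373.342563 nm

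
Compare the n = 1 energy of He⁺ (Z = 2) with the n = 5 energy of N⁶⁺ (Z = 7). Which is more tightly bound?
He⁺ at n = 1 (E = -54.42 eV)

Using E_n = -13.6057 Z² / n² eV:

He⁺ (Z = 2) at n = 1:
E = -13.6057 × 2² / 1² = -13.6057 × 4 / 1 = -54.42280 eV

N⁶⁺ (Z = 7) at n = 5:
E = -13.6057 × 7² / 5² = -13.6057 × 49 / 25 = -26.66717 eV

Since -54.42280 eV < -26.66717 eV,
He⁺ at n = 1 is more tightly bound (requires more energy to ionize).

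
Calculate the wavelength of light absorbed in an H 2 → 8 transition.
388.81 nm

First, find the transition energy using E_n = -13.6057 / n² eV:
E_2 = -13.6057 / 2² = -3.401425 eV
E_8 = -13.6057 / 8² = -0.212589 eV

Photon energy: |ΔE| = |E_8 - E_2| = 3.188836 eV

Convert to wavelength using E = hc/λ with hc = 1239.84 eV·nm:
λ = hc/E = 1239.84 eV·nm / 3.188836 eV
λ = 388.81 nm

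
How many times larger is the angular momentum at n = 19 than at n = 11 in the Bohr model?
1.73

In the Bohr model, L_n = nℏ, so the ratio is purely the ratio of quantum numbers:

L_19/L_11 = 19ℏ / 11ℏ = 19/11 = 1.73

The angular momentum scales linearly with n.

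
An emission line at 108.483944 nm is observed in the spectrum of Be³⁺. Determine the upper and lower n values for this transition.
n = 10 → n = 4

First, find the photon energy from the wavelength (hc = 1239.84 eV·nm):
E = hc/λ = 1239.84 eV·nm / 108.483944 nm = 11.428788 eV

The energy levels of Be³⁺ satisfy E_n = -13.6057 × 4² / n² eV, so an emission n_i → n_f releases
ΔE = 13.6057 × 4² × (1/n_f² − 1/n_i²) eV.

Setting ΔE equal to the photon energy:
1/n_f² − 1/n_i² = 11.428788 / (13.6057 × 4²) = 0.052500000

Since 1/n_i² must be positive, we need 1/n_f² > 0.052500000, i.e. n_f ≤ 4. For each allowed n_f, solve n_i = (1/n_f² − 0.052500000)^(−1/2) and check whether it is a whole number:
  n_f = 1: 1/n_i² = 1.000000000 − 0.052500000 = 0.947500000 → n_i = 1.027  (not an integer) ✗
  n_f = 2: 1/n_i² = 0.250000000 − 0.052500000 = 0.197500000 → n_i = 2.250  (not an integer) ✗
  n_f = 3: 1/n_i² = 0.111111111 − 0.052500000 = 0.058611111 → n_i = 4.131  (not an integer) ✗
  n_f = 4: 1/n_i² = 0.062500000 − 0.052500000 = 0.010000000 → n_i = 10.000  → integer, n_i = 10 ✓

Only n_f = 4 gives an integer upper level, n_i = 10.

The transition is from n = 10 to n = 4 (emission).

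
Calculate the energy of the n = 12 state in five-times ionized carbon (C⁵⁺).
-3.40143 eV

For hydrogen-like ions, the energy levels scale with Z²:
E_n = -13.6057 Z² / n² eV

For C⁵⁺ (Z = 6) at n = 12:
E_12 = -13.6057 × 6² / 12²
E_12 = -13.6057 × 36 / 144
E_12 = -489.8052 / 144
E_12 = -3.40143 eV

The energy is 36 times more negative than hydrogen at the same n due to the stronger nuclear charge.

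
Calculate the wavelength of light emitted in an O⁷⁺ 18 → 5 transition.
38.57257 nm

First, find the transition energy using E_n = -13.6057 Z² / n² eV:
E_18 = -13.6057 × 8² / 18² = -2.6875457 eV
E_5 = -13.6057 × 8² / 5² = -34.8305920 eV

Photon energy: |ΔE| = |E_5 - E_18| = 32.1430463 eV

Convert to wavelength using E = hc/λ with hc = 1239.84 eV·nm:
λ = hc/E = 1239.84 eV·nm / 32.1430463 eV
λ = 38.57257 nm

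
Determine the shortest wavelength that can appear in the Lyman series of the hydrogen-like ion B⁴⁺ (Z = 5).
3.64506 nm

The series limit corresponds to the transition from n = ∞ to n = 1.
This is the highest energy (shortest wavelength) transition in the Lyman series.

E_∞ = 0 eV
E_1 = -13.6057 × 5² / 1² = -340.1425000 eV

Energy at series limit:
ΔE = E_∞ - E_1 = 0 - (-340.1425000) = 340.1425000 eV
λ = hc/E = 1239.84 eV·nm / 340.1425000 eV = 3.64506 nm

This energy equals the ionization energy from the n = 1 state of B⁴⁺.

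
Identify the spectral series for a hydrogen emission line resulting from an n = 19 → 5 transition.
Pfund series

The spectral series in hydrogen are named based on the final (lower) energy level:
- Lyman series: n_final = 1 (ultraviolet)
- Balmer series: n_final = 2 (visible/near-UV)
- Paschen series: n_final = 3 (infrared)
- Brackett series: n_final = 4 (infrared)
- Pfund series: n_final = 5 (far infrared)

Since this transition ends at n = 5, it belongs to the Pfund series.

For reference, this 19 → 5 line has photon energy
ΔE = 13.6057 eV × (1/5² - 1/19²) = 0.50653908033 eV,
corresponding to wavelength λ = hc/ΔE = 1239.84 eV·nm / 0.50653908033 eV = 2447.66899 nm in the far infrared region.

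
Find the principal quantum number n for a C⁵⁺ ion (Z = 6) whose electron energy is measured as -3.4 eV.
n = 12

The exact energy levels follow E_n = -13.6057 Z² / n² eV with Z = 6.

The measured value (-3.4 eV) is reported to only 2 significant figures, so we must test candidate n values and see which one matches to that precision.

Candidate energies:
  n = 10:  E = -13.6057 × 6² / 10² = -4.89805 eV
  n = 11:  E = -13.6057 × 6² / 11² = -4.04798 eV
  n = 12:  E = -13.6057 × 6² / 12² = -3.40143 eV  ← matches
  n = 13:  E = -13.6057 × 6² / 13² = -2.89826 eV
  n = 14:  E = -13.6057 × 6² / 14² = -2.49901 eV

Checking against the measurement of -3.4 eV (2 sig figs), only n = 12 agrees:
E_12 = -3.40143 eV, which rounds to -3.4 eV ✓

Therefore n = 12.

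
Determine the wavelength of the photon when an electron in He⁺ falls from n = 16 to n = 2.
92.57 nm

First, find the transition energy using E_n = -13.6057 Z² / n² eV:
E_16 = -13.6057 × 2² / 16² = -0.2126 eV
E_2 = -13.6057 × 2² / 2² = -13.6057 eV

Photon energy: |ΔE| = |E_2 - E_16| = 13.3931 eV

Convert to wavelength using E = hc/λ with hc = 1239.84 eV·nm:
λ = hc/E = 1239.84 eV·nm / 13.3931 eV
λ = 92.57 nm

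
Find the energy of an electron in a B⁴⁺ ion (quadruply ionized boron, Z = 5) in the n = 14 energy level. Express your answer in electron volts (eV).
-1.735 eV

The energy levels of a hydrogen-like atom are given by:
E_n = -13.6057 Z² / n² eV  (with Z = 5 for B⁴⁺)

For n = 14:
E_14 = -13.6057 × 5² / 14²
E_14 = -13.6057 × 25 / 196
E_14 = -1.735 eV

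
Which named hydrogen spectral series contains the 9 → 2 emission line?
Balmer series

The spectral series in hydrogen are named based on the final (lower) energy level:
- Lyman series: n_final = 1 (ultraviolet)
- Balmer series: n_final = 2 (visible/near-UV)
- Paschen series: n_final = 3 (infrared)
- Brackett series: n_final = 4 (infrared)
- Pfund series: n_final = 5 (far infrared)

Since this transition ends at n = 2, it belongs to the Balmer series.

For reference, this 9 → 2 line has photon energy
ΔE = 13.6057 eV × (1/2² - 1/9²) = 3.2334534 eV,
corresponding to wavelength λ = hc/ΔE = 1239.84 eV·nm / 3.2334534 eV = 383.441 nm in the visible/near-UV region.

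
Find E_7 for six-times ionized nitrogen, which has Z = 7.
-13.60570 eV

For hydrogen-like ions, the energy levels scale with Z²:
E_n = -13.6057 Z² / n² eV

For N⁶⁺ (Z = 7) at n = 7:
E_7 = -13.6057 × 7² / 7²
E_7 = -13.6057 × 49 / 49
E_7 = -666.6793 / 49
E_7 = -13.60570 eV

The energy is 49 times more negative than hydrogen at the same n due to the stronger nuclear charge.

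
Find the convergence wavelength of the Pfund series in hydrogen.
2278.16 nm

The series limit corresponds to the transition from n = ∞ to n = 5.
This is the highest energy (shortest wavelength) transition in the Pfund series.

E_∞ = 0 eV
E_5 = -13.6057 / 5² = -0.54422800 eV

Energy at series limit:
ΔE = E_∞ - E_5 = 0 - (-0.54422800) = 0.54422800 eV
λ = hc/E = 1239.84 eV·nm / 0.54422800 eV = 2278.16 nm

This energy equals the ionization energy from the n = 5 state of hydrogen.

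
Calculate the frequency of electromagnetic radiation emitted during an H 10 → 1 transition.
3.25695e+15 Hz

First, find the transition energy:
E_10 = -13.6057 / 10² = -0.1360570 eV
E_1 = -13.6057 / 1² = -13.6057000 eV
|ΔE| = |E_1 - E_10| = 13.4696430 eV

Convert to Joules: E = 13.4696430 eV × (1.602177 × 10⁻¹⁹ J/eV) = 2.1580752e-18 J

Using E = hf:
f = E/h = 2.1580752e-18 J / (6.62607 × 10⁻³⁴ J·s)
f = 3.25695e+15 Hz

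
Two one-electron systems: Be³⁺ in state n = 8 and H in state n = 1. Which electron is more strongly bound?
H at n = 1 (E = -13.60570 eV)

Using E_n = -13.6057 Z² / n² eV:

Be³⁺ (Z = 4) at n = 8:
E = -13.6057 × 4² / 8² = -13.6057 × 16 / 64 = -3.40142500 eV

H (Z = 1) at n = 1:
E = -13.6057 × 1² / 1² = -13.6057 × 1 / 1 = -13.60570000 eV

Since -13.60570000 eV < -3.40142500 eV,
H at n = 1 is more tightly bound (requires more energy to ionize).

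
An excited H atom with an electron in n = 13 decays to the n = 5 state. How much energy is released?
0.463721 eV

The energy levels are E_n = -13.6057 eV / n².

Energy at n = 13: E_13 = -13.6057 / 13² = -0.080507101 eV
Energy at n = 5: E_5 = -13.6057 / 5² = -0.544228000 eV

For emission (electron falling to lower state), the photon energy is:
E_photon = E_13 - E_5 = |-0.080507101 - (-0.544228000)|
E_photon = 0.463721 eV

This energy is carried away by the emitted photon.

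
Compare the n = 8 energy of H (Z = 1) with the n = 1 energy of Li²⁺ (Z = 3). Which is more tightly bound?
Li²⁺ at n = 1 (E = -122.451 eV)

Using E_n = -13.6057 Z² / n² eV:

H (Z = 1) at n = 8:
E = -13.6057 × 1² / 8² = -13.6057 × 1 / 64 = -0.212589 eV

Li²⁺ (Z = 3) at n = 1:
E = -13.6057 × 3² / 1² = -13.6057 × 9 / 1 = -122.451300 eV

Since -122.451300 eV < -0.212589 eV,
Li²⁺ at n = 1 is more tightly bound (requires more energy to ionize).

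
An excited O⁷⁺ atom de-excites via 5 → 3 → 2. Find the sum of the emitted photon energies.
182.86061 eV

The energy levels of O⁷⁺ are E_n = -13.6057 × 8² / n² eV.

First transition (5 → 3):
ΔE₁ = |E_3 - E_5|
ΔE₁ = |-96.75164444444 - (-34.83059200000)| = 61.92105244 eV

Second transition (3 → 2):
ΔE₂ = |E_2 - E_3|
ΔE₂ = |-217.69120000000 - (-96.75164444444)| = 120.93955556 eV

Total energy released:
E_total = ΔE₁ + ΔE₂ = 61.92105244 + 120.93955556 = 182.86061 eV

Note: This equals the direct transition 5 → 2: 182.86061 eV ✓
Energy is conserved regardless of the path taken.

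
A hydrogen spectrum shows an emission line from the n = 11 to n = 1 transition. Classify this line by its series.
Lyman series

The spectral series in hydrogen are named based on the final (lower) energy level:
- Lyman series: n_final = 1 (ultraviolet)
- Balmer series: n_final = 2 (visible/near-UV)
- Paschen series: n_final = 3 (infrared)
- Brackett series: n_final = 4 (infrared)
- Pfund series: n_final = 5 (far infrared)

Since this transition ends at n = 1, it belongs to the Lyman series.

For reference, this 11 → 1 line has photon energy
ΔE = 13.6057 eV × (1/1² - 1/11²) = 13.4933 eV,
corresponding to wavelength λ = hc/ΔE = 1239.84 eV·nm / 13.4933 eV = 91.89 nm in the ultraviolet region.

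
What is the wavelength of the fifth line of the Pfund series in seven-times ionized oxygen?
47.46173 nm

The lines of a series are numbered from the longest wavelength (smallest ΔE) outward; the fifth line is the transition from n = n_f + 5 to n_f.
The Pfund series has all transitions ending at n_f = 5.

For O⁷⁺ (Z = 8), the fifth line (ε-line) is the jump from n = 10 to n = 5:
E_10 = -13.6057 × 8² / 10² = -8.7076480 eV
E_5 = -13.6057 × 8² / 5² = -34.8305920 eV
ΔE = E_10 - E_5 = 26.1229440 eV

λ = hc/E = 1239.84 eV·nm / 26.1229440 eV
λ = 47.46173 nm

This is the ε-line of the Pfund series in O⁷⁺.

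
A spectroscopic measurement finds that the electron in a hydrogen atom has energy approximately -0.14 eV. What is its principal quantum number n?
n = 10

The exact energy levels follow E_n = -13.6057 eV / n².

The measured value (-0.14 eV) is reported to only 2 significant figures, so we must test candidate n values and see which one matches to that precision.

Candidate energies:
  n = 8:  E = -13.6057/8² = -0.212589 eV
  n = 9:  E = -13.6057/9² = -0.167972 eV
  n = 10:  E = -13.6057/10² = -0.136057 eV  ← matches
  n = 11:  E = -13.6057/11² = -0.112444 eV
  n = 12:  E = -13.6057/12² = -0.094484 eV

Checking against the measurement of -0.14 eV (2 sig figs), only n = 10 agrees:
E_10 = -0.136057 eV, which rounds to -0.14 eV ✓

Therefore n = 10.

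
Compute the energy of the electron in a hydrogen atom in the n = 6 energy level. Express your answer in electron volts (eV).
-0.377936 eV

The energy levels of a hydrogen-like atom are given by:
E_n = -13.6057 eV / n²

For n = 6:
E_6 = -13.6057 eV / 6²
E_6 = -13.6057 eV / 36
E_6 = -0.377936 eV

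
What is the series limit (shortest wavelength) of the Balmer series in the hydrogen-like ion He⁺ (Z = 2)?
91.126513 nm

The series limit corresponds to the transition from n = ∞ to n = 2.
This is the highest energy (shortest wavelength) transition in the Balmer series.

E_∞ = 0 eV
E_2 = -13.6057 × 2² / 2² = -13.60570000 eV

Energy at series limit:
ΔE = E_∞ - E_2 = 0 - (-13.60570000) = 13.60570000 eV
λ = hc/E = 1239.84 eV·nm / 13.60570000 eV = 91.126513 nm

This energy equals the ionization energy from the n = 2 state of He⁺.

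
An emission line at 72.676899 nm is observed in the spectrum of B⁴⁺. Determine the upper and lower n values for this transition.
n = 9 → n = 4

First, find the photon energy from the wavelength (hc = 1239.84 eV·nm):
E = hc/λ = 1239.84 eV·nm / 72.676899 nm = 17.059616 eV

The energy levels of B⁴⁺ satisfy E_n = -13.6057 × 5² / n² eV, so an emission n_i → n_f releases
ΔE = 13.6057 × 5² × (1/n_f² − 1/n_i²) eV.

Setting ΔE equal to the photon energy:
1/n_f² − 1/n_i² = 17.059616 / (13.6057 × 5²) = 0.050154321

Since 1/n_i² must be positive, we need 1/n_f² > 0.050154321, i.e. n_f ≤ 4. For each allowed n_f, solve n_i = (1/n_f² − 0.050154321)^(−1/2) and check whether it is a whole number:
  n_f = 1: 1/n_i² = 1.000000000 − 0.050154321 = 0.949845679 → n_i = 1.026  (not an integer) ✗
  n_f = 2: 1/n_i² = 0.250000000 − 0.050154321 = 0.199845679 → n_i = 2.237  (not an integer) ✗
  n_f = 3: 1/n_i² = 0.111111111 − 0.050154321 = 0.060956790 → n_i = 4.050  (not an integer) ✗
  n_f = 4: 1/n_i² = 0.062500000 − 0.050154321 = 0.012345679 → n_i = 9.000  → integer, n_i = 9 ✓

Only n_f = 4 gives an integer upper level, n_i = 9.

The transition is from n = 9 to n = 4 (emission).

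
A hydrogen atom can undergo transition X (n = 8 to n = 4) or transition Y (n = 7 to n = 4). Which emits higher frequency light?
8 → 4

Calculate the energy for each transition:

Transition 8 → 4:
ΔE₁ = |E_4 - E_8| = |-13.6057/4² - (-13.6057/8²)|
ΔE₁ = |-0.850356250000 - (-0.212589062500)| = 0.637767188 eV

Transition 7 → 4:
ΔE₂ = |E_4 - E_7| = |-13.6057/4² - (-13.6057/7²)|
ΔE₂ = |-0.850356250000 - (-0.277667346939)| = 0.572688903 eV

Since 0.637767188 eV > 0.572688903 eV, the transition 8 → 4 emits the more energetic photon.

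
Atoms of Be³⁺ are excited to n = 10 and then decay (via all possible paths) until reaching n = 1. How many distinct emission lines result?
45

The electron can occupy levels n = 1, 2, ..., 10 during de-excitation — that is m = 10 - 1 + 1 = 10 distinct levels.

The number of distinct spectral lines equals the number of ways to choose 2 of these m levels (each pair gives one possible emission transition):

Number of lines = m(m-1)/2 = 10×9/2 = 45

These correspond to all possible transitions between the 10 levels:
10 → 9, 10 → 8, 10 → 7, 10 → 6, 10 → 5, 10 → 4, 10 → 3, 10 → 2...

Each transition produces a photon with a unique energy (and thus wavelength). This count does not depend on Z.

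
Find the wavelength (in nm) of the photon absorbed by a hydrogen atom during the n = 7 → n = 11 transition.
7504.015 nm

First, find the transition energy using E_n = -13.6057 / n² eV:
E_7 = -13.6057 / 7² = -0.277667347 eV
E_11 = -13.6057 / 11² = -0.112443802 eV

Photon energy: |ΔE| = |E_11 - E_7| = 0.165223545 eV

Convert to wavelength using E = hc/λ with hc = 1239.84 eV·nm:
λ = hc/E = 1239.84 eV·nm / 0.165223545 eV
λ = 7504.015 nm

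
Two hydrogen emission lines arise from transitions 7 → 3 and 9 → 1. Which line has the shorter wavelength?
9 → 1

Calculate the energy for each transition:

Transition 7 → 3:
ΔE₁ = |E_3 - E_7| = |-13.6057/3² - (-13.6057/7²)|
ΔE₁ = |-1.511744444444 - (-0.277667346939)| = 1.234077098 eV

Transition 9 → 1:
ΔE₂ = |E_1 - E_9| = |-13.6057/1² - (-13.6057/9²)|
ΔE₂ = |-13.605700000000 - (-0.167971604938)| = 13.437728395 eV

Since 13.437728395 eV > 1.234077098 eV, the transition 9 → 1 emits the more energetic photon.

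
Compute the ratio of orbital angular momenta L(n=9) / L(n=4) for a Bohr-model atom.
2.250000

In the Bohr model, L_n = nℏ, so the ratio is purely the ratio of quantum numbers:

L_9/L_4 = 9ℏ / 4ℏ = 9/4 = 2.250000

The angular momentum scales linearly with n.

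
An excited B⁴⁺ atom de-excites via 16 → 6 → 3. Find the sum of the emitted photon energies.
36.46493 eV

The energy levels of B⁴⁺ are E_n = -13.6057 × 5² / n² eV.

First transition (16 → 6):
ΔE₁ = |E_6 - E_16|
ΔE₁ = |-9.44840277778 - (-1.32868164063)| = 8.11972114 eV

Second transition (6 → 3):
ΔE₂ = |E_3 - E_6|
ΔE₂ = |-37.79361111111 - (-9.44840277778)| = 28.34520833 eV

Total energy released:
E_total = ΔE₁ + ΔE₂ = 8.11972114 + 28.34520833 = 36.46493 eV

Note: This equals the direct transition 16 → 3: 36.46493 eV ✓
Energy is conserved regardless of the path taken.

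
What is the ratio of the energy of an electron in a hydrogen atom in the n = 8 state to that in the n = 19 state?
5.640625

Using E_n = -13.6057 Z² / n² eV with Z = 1:

E_8 = -13.6057 / 8² = -13.6057 / 64 = -0.2125890625 eV
E_19 = -13.6057 / 19² = -13.6057 / 361 = -0.0376889197 eV

The ratio is:
E_8/E_19 = (-0.2125890625) / (-0.0376889197)
E_8/E_19 = (-13.6057/64) / (-13.6057/361)
E_8/E_19 = 361/64
E_8/E_19 = 5.640625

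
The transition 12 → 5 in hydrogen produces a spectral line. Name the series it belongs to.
Pfund series

The spectral series in hydrogen are named based on the final (lower) energy level:
- Lyman series: n_final = 1 (ultraviolet)
- Balmer series: n_final = 2 (visible/near-UV)
- Paschen series: n_final = 3 (infrared)
- Brackett series: n_final = 4 (infrared)
- Pfund series: n_final = 5 (far infrared)

Since this transition ends at n = 5, it belongs to the Pfund series.

For reference, this 12 → 5 line has photon energy
ΔE = 13.6057 eV × (1/5² - 1/12²) = 0.44974397 eV,
corresponding to wavelength λ = hc/ΔE = 1239.84 eV·nm / 0.44974397 eV = 2756.77 nm in the far infrared region.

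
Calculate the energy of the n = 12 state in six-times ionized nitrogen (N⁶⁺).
-4.6297 eV

For hydrogen-like ions, the energy levels scale with Z²:
E_n = -13.6057 Z² / n² eV

For N⁶⁺ (Z = 7) at n = 12:
E_12 = -13.6057 × 7² / 12²
E_12 = -13.6057 × 49 / 144
E_12 = -666.6793 / 144
E_12 = -4.6297 eV

The energy is 49 times more negative than hydrogen at the same n due to the stronger nuclear charge.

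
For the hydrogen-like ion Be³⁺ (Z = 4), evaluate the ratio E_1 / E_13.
169.0000

Using E_n = -13.6057 Z² / n² eV with Z = 4:

E_1 = -13.6057 × 4² / 1² = -217.6912 / 1 = -217.6912000000 eV
E_13 = -13.6057 × 4² / 13² = -217.6912 / 169 = -1.2881136095 eV

The ratio is:
E_1/E_13 = (-217.6912000000) / (-1.2881136095)
E_1/E_13 = (-217.6912/1) / (-217.6912/169)
E_1/E_13 = 169/1
E_1/E_13 = 169.0000
(Note: the Z² factors cancel in the ratio.)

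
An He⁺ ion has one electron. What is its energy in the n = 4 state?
-3.401 eV

For hydrogen-like ions, the energy levels scale with Z²:
E_n = -13.6057 Z² / n² eV

For He⁺ (Z = 2) at n = 4:
E_4 = -13.6057 × 2² / 4²
E_4 = -13.6057 × 4 / 16
E_4 = -54.4228 / 16
E_4 = -3.401 eV

The energy is 4 times more negative than hydrogen at the same n due to the stronger nuclear charge.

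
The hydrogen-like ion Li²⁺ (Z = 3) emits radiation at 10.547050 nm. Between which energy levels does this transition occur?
n = 5 → n = 1

First, find the photon energy from the wavelength (hc = 1239.84 eV·nm):
E = hc/λ = 1239.84 eV·nm / 10.547050 nm = 117.55325 eV

The energy levels of Li²⁺ satisfy E_n = -13.6057 × 3² / n² eV, so an emission n_i → n_f releases
ΔE = 13.6057 × 3² × (1/n_f² − 1/n_i²) eV.

Setting ΔE equal to the photon energy:
1/n_f² − 1/n_i² = 117.55325 / (13.6057 × 3²) = 0.96000002

Since 1/n_i² must be positive, we need 1/n_f² > 0.96000002, i.e. n_f ≤ 1. For each allowed n_f, solve n_i = (1/n_f² − 0.96000002)^(−1/2) and check whether it is a whole number:
  n_f = 1: 1/n_i² = 1.00000000 − 0.96000002 = 0.03999998 → n_i = 5.000  → integer, n_i = 5 ✓

Only n_f = 1 gives an integer upper level, n_i = 5.

The transition is from n = 5 to n = 1 (emission).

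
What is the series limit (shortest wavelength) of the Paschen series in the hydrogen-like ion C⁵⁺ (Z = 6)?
22.78 nm

The series limit corresponds to the transition from n = ∞ to n = 3.
This is the highest energy (shortest wavelength) transition in the Paschen series.

E_∞ = 0 eV
E_3 = -13.6057 × 6² / 3² = -54.4228 eV

Energy at series limit:
ΔE = E_∞ - E_3 = 0 - (-54.4228) = 54.4228 eV
λ = hc/E = 1239.84 eV·nm / 54.4228 eV = 22.78 nm

This energy equals the ionization energy from the n = 3 state of C⁵⁺.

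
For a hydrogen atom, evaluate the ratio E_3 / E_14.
21.78

Using E_n = -13.6057 Z² / n² eV with Z = 1:

E_3 = -13.6057 / 3² = -13.6057 / 9 = -1.51174444 eV
E_14 = -13.6057 / 14² = -13.6057 / 196 = -0.06941684 eV

The ratio is:
E_3/E_14 = (-1.51174444) / (-0.06941684)
E_3/E_14 = (-13.6057/9) / (-13.6057/196)
E_3/E_14 = 196/9
E_3/E_14 = 21.78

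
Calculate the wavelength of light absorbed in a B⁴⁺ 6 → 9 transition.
236.199922 nm

First, find the transition energy using E_n = -13.6057 Z² / n² eV:
E_6 = -13.6057 × 5² / 6² = -9.4484027778 eV
E_9 = -13.6057 × 5² / 9² = -4.1992901235 eV

Photon energy: |ΔE| = |E_9 - E_6| = 5.2491126543 eV

Convert to wavelength using E = hc/λ with hc = 1239.84 eV·nm:
λ = hc/E = 1239.84 eV·nm / 5.2491126543 eV
λ = 236.199922 nm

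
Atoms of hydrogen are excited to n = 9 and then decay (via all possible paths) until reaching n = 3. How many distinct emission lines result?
21

The electron can occupy levels n = 3, 4, ..., 9 during de-excitation — that is m = 9 - 3 + 1 = 7 distinct levels.

The number of distinct spectral lines equals the number of ways to choose 2 of these m levels (each pair gives one possible emission transition):

Number of lines = m(m-1)/2 = 7×6/2 = 21

These correspond to all possible transitions between the 7 levels:
9 → 8, 9 → 7, 9 → 6, 9 → 5, 9 → 4, 9 → 3, 8 → 7, 8 → 6...

Each transition produces a photon with a unique energy (and thus wavelength). This count does not depend on Z.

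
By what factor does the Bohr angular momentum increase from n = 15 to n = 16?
1.067

In the Bohr model, L_n = nℏ, so the ratio is purely the ratio of quantum numbers:

L_16/L_15 = 16ℏ / 15ℏ = 16/15 = 1.067

The angular momentum scales linearly with n.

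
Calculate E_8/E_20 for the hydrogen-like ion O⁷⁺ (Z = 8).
6.2500

Using E_n = -13.6057 Z² / n² eV with Z = 8:

E_8 = -13.6057 × 8² / 8² = -870.7648 / 64 = -13.6057000000 eV
E_20 = -13.6057 × 8² / 20² = -870.7648 / 400 = -2.1769120000 eV

The ratio is:
E_8/E_20 = (-13.6057000000) / (-2.1769120000)
E_8/E_20 = (-870.7648/64) / (-870.7648/400)
E_8/E_20 = 400/64
E_8/E_20 = 6.2500
(Note: the Z² factors cancel in the ratio.)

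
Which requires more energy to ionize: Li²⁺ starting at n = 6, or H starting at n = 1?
H at n = 1 (E = -13.6057 eV)

Using E_n = -13.6057 Z² / n² eV:

Li²⁺ (Z = 3) at n = 6:
E = -13.6057 × 3² / 6² = -13.6057 × 9 / 36 = -3.4014250 eV

H (Z = 1) at n = 1:
E = -13.6057 × 1² / 1² = -13.6057 × 1 / 1 = -13.6057000 eV

Since -13.6057000 eV < -3.4014250 eV,
H at n = 1 is more tightly bound (requires more energy to ionize).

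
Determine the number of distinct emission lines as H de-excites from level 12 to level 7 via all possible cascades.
15

The electron can occupy levels n = 7, 8, ..., 12 during de-excitation — that is m = 12 - 7 + 1 = 6 distinct levels.

The number of distinct spectral lines equals the number of ways to choose 2 of these m levels (each pair gives one possible emission transition):

Number of lines = m(m-1)/2 = 6×5/2 = 15

These correspond to all possible transitions between the 6 levels:
12 → 11, 12 → 10, 12 → 9, 12 → 8, 12 → 7, 11 → 10, 11 → 9, 11 → 8...

Each transition produces a photon with a unique energy (and thus wavelength). This count does not depend on Z.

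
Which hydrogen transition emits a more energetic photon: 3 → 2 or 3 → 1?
3 → 1

Calculate the energy for each transition:

Transition 3 → 2:
ΔE₁ = |E_2 - E_3| = |-13.6057/2² - (-13.6057/3²)|
ΔE₁ = |-3.401425000 - (-1.511744444)| = 1.889681 eV

Transition 3 → 1:
ΔE₂ = |E_1 - E_3| = |-13.6057/1² - (-13.6057/3²)|
ΔE₂ = |-13.605700000 - (-1.511744444)| = 12.093956 eV

Since 12.093956 eV > 1.889681 eV, the transition 3 → 1 emits the more energetic photon.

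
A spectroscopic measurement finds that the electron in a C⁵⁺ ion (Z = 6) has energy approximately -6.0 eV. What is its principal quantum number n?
n = 9

The exact energy levels follow E_n = -13.6057 Z² / n² eV with Z = 6.

The measured value (-6.0 eV) is reported to only 2 significant figures, so we must test candidate n values and see which one matches to that precision.

Candidate energies:
  n = 7:  E = -13.6057 × 6² / 7² = -9.99602 eV
  n = 8:  E = -13.6057 × 6² / 8² = -7.65321 eV
  n = 9:  E = -13.6057 × 6² / 9² = -6.04698 eV  ← matches
  n = 10:  E = -13.6057 × 6² / 10² = -4.89805 eV
  n = 11:  E = -13.6057 × 6² / 11² = -4.04798 eV

Checking against the measurement of -6.0 eV (2 sig figs), only n = 9 agrees:
E_9 = -6.04698 eV, which rounds to -6.0 eV ✓

Therefore n = 9.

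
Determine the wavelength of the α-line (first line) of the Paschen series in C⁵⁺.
52.072293 nm

The longest wavelength corresponds to the smallest energy transition in the series.
The Paschen series has all transitions ending at n_f = 3.

For C⁵⁺ (Z = 6), the first line (α-line) is the jump from n = 4 to n = 3:
E_4 = -13.6057 × 6² / 4² = -30.61282500 eV
E_3 = -13.6057 × 6² / 3² = -54.42280000 eV
ΔE = E_4 - E_3 = 23.80997500 eV

λ = hc/E = 1239.84 eV·nm / 23.80997500 eV
λ = 52.072293 nm

This is the α-line of the Paschen series in C⁵⁺.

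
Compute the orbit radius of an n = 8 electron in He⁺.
1.693367 nm (or 16.933671 Å)

The Bohr radius formula is:
r_n = n² a₀ / Z

where a₀ = 0.052917721 nm is the Bohr radius.

For He⁺ (Z = 2) at n = 8:
r_8 = 8² × 0.052917721 nm / 2
r_8 = 64 × 0.052917721 nm / 2
r_8 = 3.3867341 nm / 2
r_8 = 1.693367 nm

The electron orbits at approximately 1.693367 nm from the nucleus.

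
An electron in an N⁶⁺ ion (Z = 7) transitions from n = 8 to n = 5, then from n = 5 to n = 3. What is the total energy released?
63.659 eV

The energy levels of N⁶⁺ are E_n = -13.6057 × 7² / n² eV.

First transition (8 → 5):
ΔE₁ = |E_5 - E_8|
ΔE₁ = |-26.667172000 - (-10.416864063)| = 16.250308 eV

Second transition (5 → 3):
ΔE₂ = |E_3 - E_5|
ΔE₂ = |-74.075477778 - (-26.667172000)| = 47.408306 eV

Total energy released:
E_total = ΔE₁ + ΔE₂ = 16.250308 + 47.408306 = 63.659 eV

Note: This equals the direct transition 8 → 3: 63.659 eV ✓
Energy is conserved regardless of the path taken.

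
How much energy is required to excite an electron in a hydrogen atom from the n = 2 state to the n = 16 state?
3.34828 eV

The energy levels of a hydrogen-like atom are E_n = -13.6057 eV / n².

Energy at n = 2: E_2 = -13.6057 / 2² = -3.40142500 eV
Energy at n = 16: E_16 = -13.6057 / 16² = -0.05314727 eV

The excitation energy is the difference:
ΔE = E_16 - E_2
ΔE = -0.05314727 - (-3.40142500)
ΔE = 3.34828 eV

Since this is positive, energy must be absorbed (photon absorption).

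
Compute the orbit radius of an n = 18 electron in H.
17.14534 nm (or 171.45341 Å)

The Bohr radius formula is:
r_n = n² a₀ / Z

where a₀ = 0.05291772 nm is the Bohr radius.

For H (Z = 1) at n = 18:
r_18 = 18² × 0.05291772 nm / 1
r_18 = 324 × 0.05291772 nm / 1
r_18 = 17.145341 nm / 1
r_18 = 17.14534 nm

The electron orbits at approximately 17.14534 nm from the nucleus.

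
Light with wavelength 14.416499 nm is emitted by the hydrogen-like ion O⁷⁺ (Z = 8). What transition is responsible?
n = 9 → n = 3

First, find the photon energy from the wavelength (hc = 1239.84 eV·nm):
E = hc/λ = 1239.84 eV·nm / 14.416499 nm = 86.001463 eV

The energy levels of O⁷⁺ satisfy E_n = -13.6057 × 8² / n² eV, so an emission n_i → n_f releases
ΔE = 13.6057 × 8² × (1/n_f² − 1/n_i²) eV.

Setting ΔE equal to the photon energy:
1/n_f² − 1/n_i² = 86.001463 / (13.6057 × 8²) = 0.098765434

Since 1/n_i² must be positive, we need 1/n_f² > 0.098765434, i.e. n_f ≤ 3. For each allowed n_f, solve n_i = (1/n_f² − 0.098765434)^(−1/2) and check whether it is a whole number:
  n_f = 1: 1/n_i² = 1.000000000 − 0.098765434 = 0.901234566 → n_i = 1.053  (not an integer) ✗
  n_f = 2: 1/n_i² = 0.250000000 − 0.098765434 = 0.151234566 → n_i = 2.571  (not an integer) ✗
  n_f = 3: 1/n_i² = 0.111111111 − 0.098765434 = 0.012345677 → n_i = 9.000  → integer, n_i = 9 ✓

Only n_f = 3 gives an integer upper level, n_i = 9.

The transition is from n = 9 to n = 3 (emission).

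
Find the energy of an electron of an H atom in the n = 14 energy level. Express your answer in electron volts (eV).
-0.069 eV

The energy levels of a hydrogen-like atom are given by:
E_n = -13.6057 eV / n²

For n = 14:
E_14 = -13.6057 eV / 14²
E_14 = -13.6057 eV / 196
E_14 = -0.069 eV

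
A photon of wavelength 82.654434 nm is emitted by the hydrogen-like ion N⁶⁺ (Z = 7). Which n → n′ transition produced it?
n = 5 → n = 4

First, find the photon energy from the wavelength (hc = 1239.84 eV·nm):
E = hc/λ = 1239.84 eV·nm / 82.654434 nm = 15.000284 eV

The energy levels of N⁶⁺ satisfy E_n = -13.6057 × 7² / n² eV, so an emission n_i → n_f releases
ΔE = 13.6057 × 7² × (1/n_f² − 1/n_i²) eV.

Setting ΔE equal to the photon energy:
1/n_f² − 1/n_i² = 15.000284 / (13.6057 × 7²) = 0.022500000

Since 1/n_i² must be positive, we need 1/n_f² > 0.022500000, i.e. n_f ≤ 6. For each allowed n_f, solve n_i = (1/n_f² − 0.022500000)^(−1/2) and check whether it is a whole number:
  n_f = 1: 1/n_i² = 1.000000000 − 0.022500000 = 0.977500000 → n_i = 1.011  (not an integer) ✗
  n_f = 2: 1/n_i² = 0.250000000 − 0.022500000 = 0.227500000 → n_i = 2.097  (not an integer) ✗
  n_f = 3: 1/n_i² = 0.111111111 − 0.022500000 = 0.088611111 → n_i = 3.359  (not an integer) ✗
  n_f = 4: 1/n_i² = 0.062500000 − 0.022500000 = 0.040000000 → n_i = 5.000  → integer, n_i = 5 ✓
  n_f = 5: 1/n_i² = 0.040000000 − 0.022500000 = 0.017500000 → n_i = 7.559  (not an integer) ✗
  n_f = 6: 1/n_i² = 0.027777778 − 0.022500000 = 0.005277778 → n_i = 13.765  (not an integer) ✗

Only n_f = 4 gives an integer upper level, n_i = 5.

The transition is from n = 5 to n = 4 (emission).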